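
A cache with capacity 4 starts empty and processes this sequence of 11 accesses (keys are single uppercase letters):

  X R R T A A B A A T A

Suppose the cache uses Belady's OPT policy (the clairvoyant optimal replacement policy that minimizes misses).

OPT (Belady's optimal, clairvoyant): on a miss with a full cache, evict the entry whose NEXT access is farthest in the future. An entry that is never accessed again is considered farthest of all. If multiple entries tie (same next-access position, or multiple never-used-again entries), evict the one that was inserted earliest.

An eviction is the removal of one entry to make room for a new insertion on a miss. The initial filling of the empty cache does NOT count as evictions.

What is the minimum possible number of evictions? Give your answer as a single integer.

OPT (Belady) simulation (capacity=4):
  1. access X: MISS. Cache: [X]
  2. access R: MISS. Cache: [X R]
  3. access R: HIT. Next use of R: never. Cache: [X R]
  4. access T: MISS. Cache: [X R T]
  5. access A: MISS. Cache: [X R T A]
  6. access A: HIT. Next use of A: step 8. Cache: [X R T A]
  7. access B: MISS, evict X (next use: never). Cache: [R T A B]
  8. access A: HIT. Next use of A: step 9. Cache: [R T A B]
  9. access A: HIT. Next use of A: step 11. Cache: [R T A B]
  10. access T: HIT. Next use of T: never. Cache: [R T A B]
  11. access A: HIT. Next use of A: never. Cache: [R T A B]
Total: 6 hits, 5 misses, 1 evictions

Answer: 1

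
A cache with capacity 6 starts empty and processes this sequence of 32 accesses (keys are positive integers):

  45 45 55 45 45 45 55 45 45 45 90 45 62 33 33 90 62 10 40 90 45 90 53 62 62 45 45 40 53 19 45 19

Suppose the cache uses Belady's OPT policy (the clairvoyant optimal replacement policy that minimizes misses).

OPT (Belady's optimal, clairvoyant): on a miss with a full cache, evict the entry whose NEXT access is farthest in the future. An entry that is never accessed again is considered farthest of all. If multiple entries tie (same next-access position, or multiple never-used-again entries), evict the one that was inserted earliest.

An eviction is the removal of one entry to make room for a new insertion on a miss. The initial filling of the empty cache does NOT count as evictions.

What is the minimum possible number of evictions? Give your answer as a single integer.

OPT (Belady) simulation (capacity=6):
  1. access 45: MISS. Cache: [45]
  2. access 45: HIT. Next use of 45: step 4. Cache: [45]
  3. access 55: MISS. Cache: [45 55]
  4. access 45: HIT. Next use of 45: step 5. Cache: [45 55]
  5. access 45: HIT. Next use of 45: step 6. Cache: [45 55]
  6. access 45: HIT. Next use of 45: step 8. Cache: [45 55]
  7. access 55: HIT. Next use of 55: never. Cache: [45 55]
  8. access 45: HIT. Next use of 45: step 9. Cache: [45 55]
  9. access 45: HIT. Next use of 45: step 10. Cache: [45 55]
  10. access 45: HIT. Next use of 45: step 12. Cache: [45 55]
  11. access 90: MISS. Cache: [45 55 90]
  12. access 45: HIT. Next use of 45: step 21. Cache: [45 55 90]
  13. access 62: MISS. Cache: [45 55 90 62]
  14. access 33: MISS. Cache: [45 55 90 62 33]
  15. access 33: HIT. Next use of 33: never. Cache: [45 55 90 62 33]
  16. access 90: HIT. Next use of 90: step 20. Cache: [45 55 90 62 33]
  17. access 62: HIT. Next use of 62: step 24. Cache: [45 55 90 62 33]
  18. access 10: MISS. Cache: [45 55 90 62 33 10]
  19. access 40: MISS, evict 55 (next use: never). Cache: [45 90 62 33 10 40]
  20. access 90: HIT. Next use of 90: step 22. Cache: [45 90 62 33 10 40]
  21. access 45: HIT. Next use of 45: step 26. Cache: [45 90 62 33 10 40]
  22. access 90: HIT. Next use of 90: never. Cache: [45 90 62 33 10 40]
  23. access 53: MISS, evict 90 (next use: never). Cache: [45 62 33 10 40 53]
  24. access 62: HIT. Next use of 62: step 25. Cache: [45 62 33 10 40 53]
  25. access 62: HIT. Next use of 62: never. Cache: [45 62 33 10 40 53]
  26. access 45: HIT. Next use of 45: step 27. Cache: [45 62 33 10 40 53]
  27. access 45: HIT. Next use of 45: step 31. Cache: [45 62 33 10 40 53]
  28. access 40: HIT. Next use of 40: never. Cache: [45 62 33 10 40 53]
  29. access 53: HIT. Next use of 53: never. Cache: [45 62 33 10 40 53]
  30. access 19: MISS, evict 62 (next use: never). Cache: [45 33 10 40 53 19]
  31. access 45: HIT. Next use of 45: never. Cache: [45 33 10 40 53 19]
  32. access 19: HIT. Next use of 19: never. Cache: [45 33 10 40 53 19]
Total: 23 hits, 9 misses, 3 evictions

Answer: 3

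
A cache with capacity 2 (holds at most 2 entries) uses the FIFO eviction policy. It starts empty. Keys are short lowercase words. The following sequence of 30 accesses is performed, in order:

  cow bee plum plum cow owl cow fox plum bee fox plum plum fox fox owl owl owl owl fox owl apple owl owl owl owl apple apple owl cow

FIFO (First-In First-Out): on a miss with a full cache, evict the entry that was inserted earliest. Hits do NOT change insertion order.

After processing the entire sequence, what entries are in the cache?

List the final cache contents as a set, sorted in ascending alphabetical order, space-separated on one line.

Answer: cow owl

Derivation:
FIFO simulation (capacity=2):
  1. access cow: MISS. Cache (old->new): [cow]
  2. access bee: MISS. Cache (old->new): [cow bee]
  3. access plum: MISS, evict cow. Cache (old->new): [bee plum]
  4. access plum: HIT. Cache (old->new): [bee plum]
  5. access cow: MISS, evict bee. Cache (old->new): [plum cow]
  6. access owl: MISS, evict plum. Cache (old->new): [cow owl]
  7. access cow: HIT. Cache (old->new): [cow owl]
  8. access fox: MISS, evict cow. Cache (old->new): [owl fox]
  9. access plum: MISS, evict owl. Cache (old->new): [fox plum]
  10. access bee: MISS, evict fox. Cache (old->new): [plum bee]
  11. access fox: MISS, evict plum. Cache (old->new): [bee fox]
  12. access plum: MISS, evict bee. Cache (old->new): [fox plum]
  13. access plum: HIT. Cache (old->new): [fox plum]
  14. access fox: HIT. Cache (old->new): [fox plum]
  15. access fox: HIT. Cache (old->new): [fox plum]
  16. access owl: MISS, evict fox. Cache (old->new): [plum owl]
  17. access owl: HIT. Cache (old->new): [plum owl]
  18. access owl: HIT. Cache (old->new): [plum owl]
  19. access owl: HIT. Cache (old->new): [plum owl]
  20. access fox: MISS, evict plum. Cache (old->new): [owl fox]
  21. access owl: HIT. Cache (old->new): [owl fox]
  22. access apple: MISS, evict owl. Cache (old->new): [fox apple]
  23. access owl: MISS, evict fox. Cache (old->new): [apple owl]
  24. access owl: HIT. Cache (old->new): [apple owl]
  25. access owl: HIT. Cache (old->new): [apple owl]
  26. access owl: HIT. Cache (old->new): [apple owl]
  27. access apple: HIT. Cache (old->new): [apple owl]
  28. access apple: HIT. Cache (old->new): [apple owl]
  29. access owl: HIT. Cache (old->new): [apple owl]
  30. access cow: MISS, evict apple. Cache (old->new): [owl cow]
Total: 15 hits, 15 misses, 13 evictions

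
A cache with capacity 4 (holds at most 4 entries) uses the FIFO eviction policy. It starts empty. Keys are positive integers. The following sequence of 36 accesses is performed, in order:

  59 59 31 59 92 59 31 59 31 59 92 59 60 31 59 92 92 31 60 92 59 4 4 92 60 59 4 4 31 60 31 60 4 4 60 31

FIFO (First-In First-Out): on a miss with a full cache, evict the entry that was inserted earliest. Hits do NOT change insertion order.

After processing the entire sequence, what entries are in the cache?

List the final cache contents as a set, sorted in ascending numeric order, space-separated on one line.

Answer: 4 31 59 60

Derivation:
FIFO simulation (capacity=4):
  1. access 59: MISS. Cache (old->new): [59]
  2. access 59: HIT. Cache (old->new): [59]
  3. access 31: MISS. Cache (old->new): [59 31]
  4. access 59: HIT. Cache (old->new): [59 31]
  5. access 92: MISS. Cache (old->new): [59 31 92]
  6. access 59: HIT. Cache (old->new): [59 31 92]
  7. access 31: HIT. Cache (old->new): [59 31 92]
  8. access 59: HIT. Cache (old->new): [59 31 92]
  9. access 31: HIT. Cache (old->new): [59 31 92]
  10. access 59: HIT. Cache (old->new): [59 31 92]
  11. access 92: HIT. Cache (old->new): [59 31 92]
  12. access 59: HIT. Cache (old->new): [59 31 92]
  13. access 60: MISS. Cache (old->new): [59 31 92 60]
  14. access 31: HIT. Cache (old->new): [59 31 92 60]
  15. access 59: HIT. Cache (old->new): [59 31 92 60]
  16. access 92: HIT. Cache (old->new): [59 31 92 60]
  17. access 92: HIT. Cache (old->new): [59 31 92 60]
  18. access 31: HIT. Cache (old->new): [59 31 92 60]
  19. access 60: HIT. Cache (old->new): [59 31 92 60]
  20. access 92: HIT. Cache (old->new): [59 31 92 60]
  21. access 59: HIT. Cache (old->new): [59 31 92 60]
  22. access 4: MISS, evict 59. Cache (old->new): [31 92 60 4]
  23. access 4: HIT. Cache (old->new): [31 92 60 4]
  24. access 92: HIT. Cache (old->new): [31 92 60 4]
  25. access 60: HIT. Cache (old->new): [31 92 60 4]
  26. access 59: MISS, evict 31. Cache (old->new): [92 60 4 59]
  27. access 4: HIT. Cache (old->new): [92 60 4 59]
  28. access 4: HIT. Cache (old->new): [92 60 4 59]
  29. access 31: MISS, evict 92. Cache (old->new): [60 4 59 31]
  30. access 60: HIT. Cache (old->new): [60 4 59 31]
  31. access 31: HIT. Cache (old->new): [60 4 59 31]
  32. access 60: HIT. Cache (old->new): [60 4 59 31]
  33. access 4: HIT. Cache (old->new): [60 4 59 31]
  34. access 4: HIT. Cache (old->new): [60 4 59 31]
  35. access 60: HIT. Cache (old->new): [60 4 59 31]
  36. access 31: HIT. Cache (old->new): [60 4 59 31]
Total: 29 hits, 7 misses, 3 evictions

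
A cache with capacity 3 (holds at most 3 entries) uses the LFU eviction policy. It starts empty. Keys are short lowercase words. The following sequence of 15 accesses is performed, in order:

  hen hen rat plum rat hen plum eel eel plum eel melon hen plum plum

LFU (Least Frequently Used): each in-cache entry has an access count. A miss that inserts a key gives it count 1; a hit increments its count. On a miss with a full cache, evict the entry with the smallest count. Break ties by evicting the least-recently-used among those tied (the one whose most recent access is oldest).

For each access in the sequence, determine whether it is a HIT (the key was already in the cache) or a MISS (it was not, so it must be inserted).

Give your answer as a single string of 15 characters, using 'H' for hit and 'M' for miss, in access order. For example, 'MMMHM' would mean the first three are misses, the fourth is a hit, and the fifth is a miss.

LFU simulation (capacity=3):
  1. access hen: MISS. Cache: [hen(c=1)]
  2. access hen: HIT, count now 2. Cache: [hen(c=2)]
  3. access rat: MISS. Cache: [rat(c=1) hen(c=2)]
  4. access plum: MISS. Cache: [rat(c=1) plum(c=1) hen(c=2)]
  5. access rat: HIT, count now 2. Cache: [plum(c=1) hen(c=2) rat(c=2)]
  6. access hen: HIT, count now 3. Cache: [plum(c=1) rat(c=2) hen(c=3)]
  7. access plum: HIT, count now 2. Cache: [rat(c=2) plum(c=2) hen(c=3)]
  8. access eel: MISS, evict rat(c=2). Cache: [eel(c=1) plum(c=2) hen(c=3)]
  9. access eel: HIT, count now 2. Cache: [plum(c=2) eel(c=2) hen(c=3)]
  10. access plum: HIT, count now 3. Cache: [eel(c=2) hen(c=3) plum(c=3)]
  11. access eel: HIT, count now 3. Cache: [hen(c=3) plum(c=3) eel(c=3)]
  12. access melon: MISS, evict hen(c=3). Cache: [melon(c=1) plum(c=3) eel(c=3)]
  13. access hen: MISS, evict melon(c=1). Cache: [hen(c=1) plum(c=3) eel(c=3)]
  14. access plum: HIT, count now 4. Cache: [hen(c=1) eel(c=3) plum(c=4)]
  15. access plum: HIT, count now 5. Cache: [hen(c=1) eel(c=3) plum(c=5)]
Total: 9 hits, 6 misses, 3 evictions

Answer: MHMMHHHMHHHMMHH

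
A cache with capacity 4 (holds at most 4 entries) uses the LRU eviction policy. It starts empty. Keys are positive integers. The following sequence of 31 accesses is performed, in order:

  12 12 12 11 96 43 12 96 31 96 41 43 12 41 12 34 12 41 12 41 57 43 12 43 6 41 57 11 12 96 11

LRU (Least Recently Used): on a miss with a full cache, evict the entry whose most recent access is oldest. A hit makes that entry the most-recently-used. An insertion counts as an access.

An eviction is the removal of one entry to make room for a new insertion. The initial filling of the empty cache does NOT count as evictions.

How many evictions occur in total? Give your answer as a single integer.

LRU simulation (capacity=4):
  1. access 12: MISS. Cache (LRU->MRU): [12]
  2. access 12: HIT. Cache (LRU->MRU): [12]
  3. access 12: HIT. Cache (LRU->MRU): [12]
  4. access 11: MISS. Cache (LRU->MRU): [12 11]
  5. access 96: MISS. Cache (LRU->MRU): [12 11 96]
  6. access 43: MISS. Cache (LRU->MRU): [12 11 96 43]
  7. access 12: HIT. Cache (LRU->MRU): [11 96 43 12]
  8. access 96: HIT. Cache (LRU->MRU): [11 43 12 96]
  9. access 31: MISS, evict 11. Cache (LRU->MRU): [43 12 96 31]
  10. access 96: HIT. Cache (LRU->MRU): [43 12 31 96]
  11. access 41: MISS, evict 43. Cache (LRU->MRU): [12 31 96 41]
  12. access 43: MISS, evict 12. Cache (LRU->MRU): [31 96 41 43]
  13. access 12: MISS, evict 31. Cache (LRU->MRU): [96 41 43 12]
  14. access 41: HIT. Cache (LRU->MRU): [96 43 12 41]
  15. access 12: HIT. Cache (LRU->MRU): [96 43 41 12]
  16. access 34: MISS, evict 96. Cache (LRU->MRU): [43 41 12 34]
  17. access 12: HIT. Cache (LRU->MRU): [43 41 34 12]
  18. access 41: HIT. Cache (LRU->MRU): [43 34 12 41]
  19. access 12: HIT. Cache (LRU->MRU): [43 34 41 12]
  20. access 41: HIT. Cache (LRU->MRU): [43 34 12 41]
  21. access 57: MISS, evict 43. Cache (LRU->MRU): [34 12 41 57]
  22. access 43: MISS, evict 34. Cache (LRU->MRU): [12 41 57 43]
  23. access 12: HIT. Cache (LRU->MRU): [41 57 43 12]
  24. access 43: HIT. Cache (LRU->MRU): [41 57 12 43]
  25. access 6: MISS, evict 41. Cache (LRU->MRU): [57 12 43 6]
  26. access 41: MISS, evict 57. Cache (LRU->MRU): [12 43 6 41]
  27. access 57: MISS, evict 12. Cache (LRU->MRU): [43 6 41 57]
  28. access 11: MISS, evict 43. Cache (LRU->MRU): [6 41 57 11]
  29. access 12: MISS, evict 6. Cache (LRU->MRU): [41 57 11 12]
  30. access 96: MISS, evict 41. Cache (LRU->MRU): [57 11 12 96]
  31. access 11: HIT. Cache (LRU->MRU): [57 12 96 11]
Total: 14 hits, 17 misses, 13 evictions

Answer: 13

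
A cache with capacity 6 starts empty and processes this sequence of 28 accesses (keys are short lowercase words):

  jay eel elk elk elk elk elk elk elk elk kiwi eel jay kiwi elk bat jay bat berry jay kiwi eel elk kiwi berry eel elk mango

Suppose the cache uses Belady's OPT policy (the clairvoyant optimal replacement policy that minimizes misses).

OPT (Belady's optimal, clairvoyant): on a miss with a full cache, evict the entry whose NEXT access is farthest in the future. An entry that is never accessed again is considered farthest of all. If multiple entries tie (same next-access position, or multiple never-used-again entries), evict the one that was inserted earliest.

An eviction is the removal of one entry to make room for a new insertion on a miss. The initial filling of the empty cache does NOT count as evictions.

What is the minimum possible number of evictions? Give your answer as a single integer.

Answer: 1

Derivation:
OPT (Belady) simulation (capacity=6):
  1. access jay: MISS. Cache: [jay]
  2. access eel: MISS. Cache: [jay eel]
  3. access elk: MISS. Cache: [jay eel elk]
  4. access elk: HIT. Next use of elk: step 5. Cache: [jay eel elk]
  5. access elk: HIT. Next use of elk: step 6. Cache: [jay eel elk]
  6. access elk: HIT. Next use of elk: step 7. Cache: [jay eel elk]
  7. access elk: HIT. Next use of elk: step 8. Cache: [jay eel elk]
  8. access elk: HIT. Next use of elk: step 9. Cache: [jay eel elk]
  9. access elk: HIT. Next use of elk: step 10. Cache: [jay eel elk]
  10. access elk: HIT. Next use of elk: step 15. Cache: [jay eel elk]
  11. access kiwi: MISS. Cache: [jay eel elk kiwi]
  12. access eel: HIT. Next use of eel: step 22. Cache: [jay eel elk kiwi]
  13. access jay: HIT. Next use of jay: step 17. Cache: [jay eel elk kiwi]
  14. access kiwi: HIT. Next use of kiwi: step 21. Cache: [jay eel elk kiwi]
  15. access elk: HIT. Next use of elk: step 23. Cache: [jay eel elk kiwi]
  16. access bat: MISS. Cache: [jay eel elk kiwi bat]
  17. access jay: HIT. Next use of jay: step 20. Cache: [jay eel elk kiwi bat]
  18. access bat: HIT. Next use of bat: never. Cache: [jay eel elk kiwi bat]
  19. access berry: MISS. Cache: [jay eel elk kiwi bat berry]
  20. access jay: HIT. Next use of jay: never. Cache: [jay eel elk kiwi bat berry]
  21. access kiwi: HIT. Next use of kiwi: step 24. Cache: [jay eel elk kiwi bat berry]
  22. access eel: HIT. Next use of eel: step 26. Cache: [jay eel elk kiwi bat berry]
  23. access elk: HIT. Next use of elk: step 27. Cache: [jay eel elk kiwi bat berry]
  24. access kiwi: HIT. Next use of kiwi: never. Cache: [jay eel elk kiwi bat berry]
  25. access berry: HIT. Next use of berry: never. Cache: [jay eel elk kiwi bat berry]
  26. access eel: HIT. Next use of eel: never. Cache: [jay eel elk kiwi bat berry]
  27. access elk: HIT. Next use of elk: never. Cache: [jay eel elk kiwi bat berry]
  28. access mango: MISS, evict jay (next use: never). Cache: [eel elk kiwi bat berry mango]
Total: 21 hits, 7 misses, 1 evictions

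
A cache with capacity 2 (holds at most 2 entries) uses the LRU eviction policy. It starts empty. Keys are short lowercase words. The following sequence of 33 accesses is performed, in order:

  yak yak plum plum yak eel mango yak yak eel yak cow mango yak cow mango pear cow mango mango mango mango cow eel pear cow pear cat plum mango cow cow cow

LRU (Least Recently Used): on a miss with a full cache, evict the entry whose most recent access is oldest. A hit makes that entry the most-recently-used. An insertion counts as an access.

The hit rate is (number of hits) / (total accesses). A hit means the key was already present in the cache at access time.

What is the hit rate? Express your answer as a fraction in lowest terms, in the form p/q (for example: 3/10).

LRU simulation (capacity=2):
  1. access yak: MISS. Cache (LRU->MRU): [yak]
  2. access yak: HIT. Cache (LRU->MRU): [yak]
  3. access plum: MISS. Cache (LRU->MRU): [yak plum]
  4. access plum: HIT. Cache (LRU->MRU): [yak plum]
  5. access yak: HIT. Cache (LRU->MRU): [plum yak]
  6. access eel: MISS, evict plum. Cache (LRU->MRU): [yak eel]
  7. access mango: MISS, evict yak. Cache (LRU->MRU): [eel mango]
  8. access yak: MISS, evict eel. Cache (LRU->MRU): [mango yak]
  9. access yak: HIT. Cache (LRU->MRU): [mango yak]
  10. access eel: MISS, evict mango. Cache (LRU->MRU): [yak eel]
  11. access yak: HIT. Cache (LRU->MRU): [eel yak]
  12. access cow: MISS, evict eel. Cache (LRU->MRU): [yak cow]
  13. access mango: MISS, evict yak. Cache (LRU->MRU): [cow mango]
  14. access yak: MISS, evict cow. Cache (LRU->MRU): [mango yak]
  15. access cow: MISS, evict mango. Cache (LRU->MRU): [yak cow]
  16. access mango: MISS, evict yak. Cache (LRU->MRU): [cow mango]
  17. access pear: MISS, evict cow. Cache (LRU->MRU): [mango pear]
  18. access cow: MISS, evict mango. Cache (LRU->MRU): [pear cow]
  19. access mango: MISS, evict pear. Cache (LRU->MRU): [cow mango]
  20. access mango: HIT. Cache (LRU->MRU): [cow mango]
  21. access mango: HIT. Cache (LRU->MRU): [cow mango]
  22. access mango: HIT. Cache (LRU->MRU): [cow mango]
  23. access cow: HIT. Cache (LRU->MRU): [mango cow]
  24. access eel: MISS, evict mango. Cache (LRU->MRU): [cow eel]
  25. access pear: MISS, evict cow. Cache (LRU->MRU): [eel pear]
  26. access cow: MISS, evict eel. Cache (LRU->MRU): [pear cow]
  27. access pear: HIT. Cache (LRU->MRU): [cow pear]
  28. access cat: MISS, evict cow. Cache (LRU->MRU): [pear cat]
  29. access plum: MISS, evict pear. Cache (LRU->MRU): [cat plum]
  30. access mango: MISS, evict cat. Cache (LRU->MRU): [plum mango]
  31. access cow: MISS, evict plum. Cache (LRU->MRU): [mango cow]
  32. access cow: HIT. Cache (LRU->MRU): [mango cow]
  33. access cow: HIT. Cache (LRU->MRU): [mango cow]
Total: 12 hits, 21 misses, 19 evictions

Hit rate = 12/33 = 4/11

Answer: 4/11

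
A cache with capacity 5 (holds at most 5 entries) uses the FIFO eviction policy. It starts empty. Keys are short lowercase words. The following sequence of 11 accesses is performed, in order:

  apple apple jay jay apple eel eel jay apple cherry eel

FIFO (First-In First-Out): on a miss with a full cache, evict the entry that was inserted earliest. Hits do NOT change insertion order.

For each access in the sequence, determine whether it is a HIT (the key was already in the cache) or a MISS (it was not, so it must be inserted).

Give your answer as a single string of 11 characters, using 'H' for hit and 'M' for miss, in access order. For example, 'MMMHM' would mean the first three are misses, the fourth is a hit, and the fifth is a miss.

FIFO simulation (capacity=5):
  1. access apple: MISS. Cache (old->new): [apple]
  2. access apple: HIT. Cache (old->new): [apple]
  3. access jay: MISS. Cache (old->new): [apple jay]
  4. access jay: HIT. Cache (old->new): [apple jay]
  5. access apple: HIT. Cache (old->new): [apple jay]
  6. access eel: MISS. Cache (old->new): [apple jay eel]
  7. access eel: HIT. Cache (old->new): [apple jay eel]
  8. access jay: HIT. Cache (old->new): [apple jay eel]
  9. access apple: HIT. Cache (old->new): [apple jay eel]
  10. access cherry: MISS. Cache (old->new): [apple jay eel cherry]
  11. access eel: HIT. Cache (old->new): [apple jay eel cherry]
Total: 7 hits, 4 misses, 0 evictions

Answer: MHMHHMHHHMH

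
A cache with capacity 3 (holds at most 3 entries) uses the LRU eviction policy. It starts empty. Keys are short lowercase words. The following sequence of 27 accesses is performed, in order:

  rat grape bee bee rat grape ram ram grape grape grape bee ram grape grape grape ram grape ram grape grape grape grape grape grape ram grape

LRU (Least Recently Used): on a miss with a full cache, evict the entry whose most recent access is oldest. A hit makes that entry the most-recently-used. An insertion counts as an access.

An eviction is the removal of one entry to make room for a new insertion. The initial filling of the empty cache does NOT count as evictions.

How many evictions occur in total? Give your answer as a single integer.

Answer: 2

Derivation:
LRU simulation (capacity=3):
  1. access rat: MISS. Cache (LRU->MRU): [rat]
  2. access grape: MISS. Cache (LRU->MRU): [rat grape]
  3. access bee: MISS. Cache (LRU->MRU): [rat grape bee]
  4. access bee: HIT. Cache (LRU->MRU): [rat grape bee]
  5. access rat: HIT. Cache (LRU->MRU): [grape bee rat]
  6. access grape: HIT. Cache (LRU->MRU): [bee rat grape]
  7. access ram: MISS, evict bee. Cache (LRU->MRU): [rat grape ram]
  8. access ram: HIT. Cache (LRU->MRU): [rat grape ram]
  9. access grape: HIT. Cache (LRU->MRU): [rat ram grape]
  10. access grape: HIT. Cache (LRU->MRU): [rat ram grape]
  11. access grape: HIT. Cache (LRU->MRU): [rat ram grape]
  12. access bee: MISS, evict rat. Cache (LRU->MRU): [ram grape bee]
  13. access ram: HIT. Cache (LRU->MRU): [grape bee ram]
  14. access grape: HIT. Cache (LRU->MRU): [bee ram grape]
  15. access grape: HIT. Cache (LRU->MRU): [bee ram grape]
  16. access grape: HIT. Cache (LRU->MRU): [bee ram grape]
  17. access ram: HIT. Cache (LRU->MRU): [bee grape ram]
  18. access grape: HIT. Cache (LRU->MRU): [bee ram grape]
  19. access ram: HIT. Cache (LRU->MRU): [bee grape ram]
  20. access grape: HIT. Cache (LRU->MRU): [bee ram grape]
  21. access grape: HIT. Cache (LRU->MRU): [bee ram grape]
  22. access grape: HIT. Cache (LRU->MRU): [bee ram grape]
  23. access grape: HIT. Cache (LRU->MRU): [bee ram grape]
  24. access grape: HIT. Cache (LRU->MRU): [bee ram grape]
  25. access grape: HIT. Cache (LRU->MRU): [bee ram grape]
  26. access ram: HIT. Cache (LRU->MRU): [bee grape ram]
  27. access grape: HIT. Cache (LRU->MRU): [bee ram grape]
Total: 22 hits, 5 misses, 2 evictions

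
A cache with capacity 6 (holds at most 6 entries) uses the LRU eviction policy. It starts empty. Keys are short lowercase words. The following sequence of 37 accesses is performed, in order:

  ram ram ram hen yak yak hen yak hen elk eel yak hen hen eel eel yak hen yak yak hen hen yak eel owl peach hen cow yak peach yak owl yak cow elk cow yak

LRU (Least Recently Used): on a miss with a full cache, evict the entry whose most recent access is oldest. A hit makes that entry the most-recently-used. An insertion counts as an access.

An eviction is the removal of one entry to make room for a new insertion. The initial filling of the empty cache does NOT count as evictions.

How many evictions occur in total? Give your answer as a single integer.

LRU simulation (capacity=6):
  1. access ram: MISS. Cache (LRU->MRU): [ram]
  2. access ram: HIT. Cache (LRU->MRU): [ram]
  3. access ram: HIT. Cache (LRU->MRU): [ram]
  4. access hen: MISS. Cache (LRU->MRU): [ram hen]
  5. access yak: MISS. Cache (LRU->MRU): [ram hen yak]
  6. access yak: HIT. Cache (LRU->MRU): [ram hen yak]
  7. access hen: HIT. Cache (LRU->MRU): [ram yak hen]
  8. access yak: HIT. Cache (LRU->MRU): [ram hen yak]
  9. access hen: HIT. Cache (LRU->MRU): [ram yak hen]
  10. access elk: MISS. Cache (LRU->MRU): [ram yak hen elk]
  11. access eel: MISS. Cache (LRU->MRU): [ram yak hen elk eel]
  12. access yak: HIT. Cache (LRU->MRU): [ram hen elk eel yak]
  13. access hen: HIT. Cache (LRU->MRU): [ram elk eel yak hen]
  14. access hen: HIT. Cache (LRU->MRU): [ram elk eel yak hen]
  15. access eel: HIT. Cache (LRU->MRU): [ram elk yak hen eel]
  16. access eel: HIT. Cache (LRU->MRU): [ram elk yak hen eel]
  17. access yak: HIT. Cache (LRU->MRU): [ram elk hen eel yak]
  18. access hen: HIT. Cache (LRU->MRU): [ram elk eel yak hen]
  19. access yak: HIT. Cache (LRU->MRU): [ram elk eel hen yak]
  20. access yak: HIT. Cache (LRU->MRU): [ram elk eel hen yak]
  21. access hen: HIT. Cache (LRU->MRU): [ram elk eel yak hen]
  22. access hen: HIT. Cache (LRU->MRU): [ram elk eel yak hen]
  23. access yak: HIT. Cache (LRU->MRU): [ram elk eel hen yak]
  24. access eel: HIT. Cache (LRU->MRU): [ram elk hen yak eel]
  25. access owl: MISS. Cache (LRU->MRU): [ram elk hen yak eel owl]
  26. access peach: MISS, evict ram. Cache (LRU->MRU): [elk hen yak eel owl peach]
  27. access hen: HIT. Cache (LRU->MRU): [elk yak eel owl peach hen]
  28. access cow: MISS, evict elk. Cache (LRU->MRU): [yak eel owl peach hen cow]
  29. access yak: HIT. Cache (LRU->MRU): [eel owl peach hen cow yak]
  30. access peach: HIT. Cache (LRU->MRU): [eel owl hen cow yak peach]
  31. access yak: HIT. Cache (LRU->MRU): [eel owl hen cow peach yak]
  32. access owl: HIT. Cache (LRU->MRU): [eel hen cow peach yak owl]
  33. access yak: HIT. Cache (LRU->MRU): [eel hen cow peach owl yak]
  34. access cow: HIT. Cache (LRU->MRU): [eel hen peach owl yak cow]
  35. access elk: MISS, evict eel. Cache (LRU->MRU): [hen peach owl yak cow elk]
  36. access cow: HIT. Cache (LRU->MRU): [hen peach owl yak elk cow]
  37. access yak: HIT. Cache (LRU->MRU): [hen peach owl elk cow yak]
Total: 28 hits, 9 misses, 3 evictions

Answer: 3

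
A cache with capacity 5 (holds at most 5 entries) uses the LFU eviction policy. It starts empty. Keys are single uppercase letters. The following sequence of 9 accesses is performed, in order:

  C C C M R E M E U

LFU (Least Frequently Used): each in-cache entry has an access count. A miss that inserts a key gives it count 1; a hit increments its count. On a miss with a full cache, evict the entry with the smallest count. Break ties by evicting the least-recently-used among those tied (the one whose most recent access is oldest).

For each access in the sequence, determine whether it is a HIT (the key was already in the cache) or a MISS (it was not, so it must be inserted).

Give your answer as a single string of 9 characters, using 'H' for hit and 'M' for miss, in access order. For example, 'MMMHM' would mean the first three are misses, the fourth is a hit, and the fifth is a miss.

LFU simulation (capacity=5):
  1. access C: MISS. Cache: [C(c=1)]
  2. access C: HIT, count now 2. Cache: [C(c=2)]
  3. access C: HIT, count now 3. Cache: [C(c=3)]
  4. access M: MISS. Cache: [M(c=1) C(c=3)]
  5. access R: MISS. Cache: [M(c=1) R(c=1) C(c=3)]
  6. access E: MISS. Cache: [M(c=1) R(c=1) E(c=1) C(c=3)]
  7. access M: HIT, count now 2. Cache: [R(c=1) E(c=1) M(c=2) C(c=3)]
  8. access E: HIT, count now 2. Cache: [R(c=1) M(c=2) E(c=2) C(c=3)]
  9. access U: MISS. Cache: [R(c=1) U(c=1) M(c=2) E(c=2) C(c=3)]
Total: 4 hits, 5 misses, 0 evictions

Answer: MHHMMMHHM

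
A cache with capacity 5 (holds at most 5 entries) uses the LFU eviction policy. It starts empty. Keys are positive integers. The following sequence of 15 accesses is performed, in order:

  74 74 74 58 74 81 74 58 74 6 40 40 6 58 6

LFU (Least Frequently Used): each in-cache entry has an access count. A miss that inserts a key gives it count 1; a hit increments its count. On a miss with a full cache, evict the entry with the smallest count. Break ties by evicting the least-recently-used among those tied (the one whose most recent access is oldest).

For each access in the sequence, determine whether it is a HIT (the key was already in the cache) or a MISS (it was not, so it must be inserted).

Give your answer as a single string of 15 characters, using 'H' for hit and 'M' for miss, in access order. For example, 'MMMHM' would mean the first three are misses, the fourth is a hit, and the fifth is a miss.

Answer: MHHMHMHHHMMHHHH

Derivation:
LFU simulation (capacity=5):
  1. access 74: MISS. Cache: [74(c=1)]
  2. access 74: HIT, count now 2. Cache: [74(c=2)]
  3. access 74: HIT, count now 3. Cache: [74(c=3)]
  4. access 58: MISS. Cache: [58(c=1) 74(c=3)]
  5. access 74: HIT, count now 4. Cache: [58(c=1) 74(c=4)]
  6. access 81: MISS. Cache: [58(c=1) 81(c=1) 74(c=4)]
  7. access 74: HIT, count now 5. Cache: [58(c=1) 81(c=1) 74(c=5)]
  8. access 58: HIT, count now 2. Cache: [81(c=1) 58(c=2) 74(c=5)]
  9. access 74: HIT, count now 6. Cache: [81(c=1) 58(c=2) 74(c=6)]
  10. access 6: MISS. Cache: [81(c=1) 6(c=1) 58(c=2) 74(c=6)]
  11. access 40: MISS. Cache: [81(c=1) 6(c=1) 40(c=1) 58(c=2) 74(c=6)]
  12. access 40: HIT, count now 2. Cache: [81(c=1) 6(c=1) 58(c=2) 40(c=2) 74(c=6)]
  13. access 6: HIT, count now 2. Cache: [81(c=1) 58(c=2) 40(c=2) 6(c=2) 74(c=6)]
  14. access 58: HIT, count now 3. Cache: [81(c=1) 40(c=2) 6(c=2) 58(c=3) 74(c=6)]
  15. access 6: HIT, count now 3. Cache: [81(c=1) 40(c=2) 58(c=3) 6(c=3) 74(c=6)]
Total: 10 hits, 5 misses, 0 evictions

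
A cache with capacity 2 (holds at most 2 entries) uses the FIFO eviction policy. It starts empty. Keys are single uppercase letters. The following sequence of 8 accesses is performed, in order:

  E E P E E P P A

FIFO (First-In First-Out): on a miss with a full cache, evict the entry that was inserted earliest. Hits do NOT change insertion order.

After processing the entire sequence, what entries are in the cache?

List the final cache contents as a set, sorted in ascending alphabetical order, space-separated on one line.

Answer: A P

Derivation:
FIFO simulation (capacity=2):
  1. access E: MISS. Cache (old->new): [E]
  2. access E: HIT. Cache (old->new): [E]
  3. access P: MISS. Cache (old->new): [E P]
  4. access E: HIT. Cache (old->new): [E P]
  5. access E: HIT. Cache (old->new): [E P]
  6. access P: HIT. Cache (old->new): [E P]
  7. access P: HIT. Cache (old->new): [E P]
  8. access A: MISS, evict E. Cache (old->new): [P A]
Total: 5 hits, 3 misses, 1 evictions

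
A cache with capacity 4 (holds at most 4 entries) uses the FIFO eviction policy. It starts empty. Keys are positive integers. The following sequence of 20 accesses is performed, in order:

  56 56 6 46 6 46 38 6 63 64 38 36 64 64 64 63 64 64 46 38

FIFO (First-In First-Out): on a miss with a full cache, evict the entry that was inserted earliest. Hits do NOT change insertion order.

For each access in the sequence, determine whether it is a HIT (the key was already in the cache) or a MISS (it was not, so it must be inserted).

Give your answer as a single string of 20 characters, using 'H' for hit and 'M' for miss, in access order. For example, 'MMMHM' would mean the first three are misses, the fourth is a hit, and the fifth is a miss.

Answer: MHMMHHMHMMHMHHHHHHMM

Derivation:
FIFO simulation (capacity=4):
  1. access 56: MISS. Cache (old->new): [56]
  2. access 56: HIT. Cache (old->new): [56]
  3. access 6: MISS. Cache (old->new): [56 6]
  4. access 46: MISS. Cache (old->new): [56 6 46]
  5. access 6: HIT. Cache (old->new): [56 6 46]
  6. access 46: HIT. Cache (old->new): [56 6 46]
  7. access 38: MISS. Cache (old->new): [56 6 46 38]
  8. access 6: HIT. Cache (old->new): [56 6 46 38]
  9. access 63: MISS, evict 56. Cache (old->new): [6 46 38 63]
  10. access 64: MISS, evict 6. Cache (old->new): [46 38 63 64]
  11. access 38: HIT. Cache (old->new): [46 38 63 64]
  12. access 36: MISS, evict 46. Cache (old->new): [38 63 64 36]
  13. access 64: HIT. Cache (old->new): [38 63 64 36]
  14. access 64: HIT. Cache (old->new): [38 63 64 36]
  15. access 64: HIT. Cache (old->new): [38 63 64 36]
  16. access 63: HIT. Cache (old->new): [38 63 64 36]
  17. access 64: HIT. Cache (old->new): [38 63 64 36]
  18. access 64: HIT. Cache (old->new): [38 63 64 36]
  19. access 46: MISS, evict 38. Cache (old->new): [63 64 36 46]
  20. access 38: MISS, evict 63. Cache (old->new): [64 36 46 38]
Total: 11 hits, 9 misses, 5 evictions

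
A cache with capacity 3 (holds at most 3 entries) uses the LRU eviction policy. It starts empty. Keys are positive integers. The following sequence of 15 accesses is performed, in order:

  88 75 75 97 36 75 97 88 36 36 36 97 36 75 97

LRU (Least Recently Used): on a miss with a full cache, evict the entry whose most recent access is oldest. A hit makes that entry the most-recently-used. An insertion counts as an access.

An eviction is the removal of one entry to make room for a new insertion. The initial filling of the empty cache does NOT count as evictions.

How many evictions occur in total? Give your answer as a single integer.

Answer: 4

Derivation:
LRU simulation (capacity=3):
  1. access 88: MISS. Cache (LRU->MRU): [88]
  2. access 75: MISS. Cache (LRU->MRU): [88 75]
  3. access 75: HIT. Cache (LRU->MRU): [88 75]
  4. access 97: MISS. Cache (LRU->MRU): [88 75 97]
  5. access 36: MISS, evict 88. Cache (LRU->MRU): [75 97 36]
  6. access 75: HIT. Cache (LRU->MRU): [97 36 75]
  7. access 97: HIT. Cache (LRU->MRU): [36 75 97]
  8. access 88: MISS, evict 36. Cache (LRU->MRU): [75 97 88]
  9. access 36: MISS, evict 75. Cache (LRU->MRU): [97 88 36]
  10. access 36: HIT. Cache (LRU->MRU): [97 88 36]
  11. access 36: HIT. Cache (LRU->MRU): [97 88 36]
  12. access 97: HIT. Cache (LRU->MRU): [88 36 97]
  13. access 36: HIT. Cache (LRU->MRU): [88 97 36]
  14. access 75: MISS, evict 88. Cache (LRU->MRU): [97 36 75]
  15. access 97: HIT. Cache (LRU->MRU): [36 75 97]
Total: 8 hits, 7 misses, 4 evictions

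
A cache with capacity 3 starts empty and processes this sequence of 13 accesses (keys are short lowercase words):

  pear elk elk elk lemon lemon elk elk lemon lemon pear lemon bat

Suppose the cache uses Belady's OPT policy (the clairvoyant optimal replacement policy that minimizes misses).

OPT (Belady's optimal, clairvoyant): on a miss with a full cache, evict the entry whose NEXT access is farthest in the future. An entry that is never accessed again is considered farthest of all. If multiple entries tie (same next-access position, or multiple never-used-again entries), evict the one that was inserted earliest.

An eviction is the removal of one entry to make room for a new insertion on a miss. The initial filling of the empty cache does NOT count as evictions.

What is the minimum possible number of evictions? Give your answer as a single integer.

Answer: 1

Derivation:
OPT (Belady) simulation (capacity=3):
  1. access pear: MISS. Cache: [pear]
  2. access elk: MISS. Cache: [pear elk]
  3. access elk: HIT. Next use of elk: step 4. Cache: [pear elk]
  4. access elk: HIT. Next use of elk: step 7. Cache: [pear elk]
  5. access lemon: MISS. Cache: [pear elk lemon]
  6. access lemon: HIT. Next use of lemon: step 9. Cache: [pear elk lemon]
  7. access elk: HIT. Next use of elk: step 8. Cache: [pear elk lemon]
  8. access elk: HIT. Next use of elk: never. Cache: [pear elk lemon]
  9. access lemon: HIT. Next use of lemon: step 10. Cache: [pear elk lemon]
  10. access lemon: HIT. Next use of lemon: step 12. Cache: [pear elk lemon]
  11. access pear: HIT. Next use of pear: never. Cache: [pear elk lemon]
  12. access lemon: HIT. Next use of lemon: never. Cache: [pear elk lemon]
  13. access bat: MISS, evict pear (next use: never). Cache: [elk lemon bat]
Total: 9 hits, 4 misses, 1 evictions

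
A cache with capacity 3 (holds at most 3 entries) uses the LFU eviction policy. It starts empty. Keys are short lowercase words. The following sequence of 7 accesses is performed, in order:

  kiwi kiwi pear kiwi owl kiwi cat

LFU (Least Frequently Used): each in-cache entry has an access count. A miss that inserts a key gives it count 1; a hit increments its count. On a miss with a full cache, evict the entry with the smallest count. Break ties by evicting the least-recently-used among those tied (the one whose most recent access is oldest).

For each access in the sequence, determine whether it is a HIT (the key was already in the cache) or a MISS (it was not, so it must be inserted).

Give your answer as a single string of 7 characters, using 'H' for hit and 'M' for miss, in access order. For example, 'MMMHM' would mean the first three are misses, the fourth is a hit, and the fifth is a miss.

LFU simulation (capacity=3):
  1. access kiwi: MISS. Cache: [kiwi(c=1)]
  2. access kiwi: HIT, count now 2. Cache: [kiwi(c=2)]
  3. access pear: MISS. Cache: [pear(c=1) kiwi(c=2)]
  4. access kiwi: HIT, count now 3. Cache: [pear(c=1) kiwi(c=3)]
  5. access owl: MISS. Cache: [pear(c=1) owl(c=1) kiwi(c=3)]
  6. access kiwi: HIT, count now 4. Cache: [pear(c=1) owl(c=1) kiwi(c=4)]
  7. access cat: MISS, evict pear(c=1). Cache: [owl(c=1) cat(c=1) kiwi(c=4)]
Total: 3 hits, 4 misses, 1 evictions

Answer: MHMHMHM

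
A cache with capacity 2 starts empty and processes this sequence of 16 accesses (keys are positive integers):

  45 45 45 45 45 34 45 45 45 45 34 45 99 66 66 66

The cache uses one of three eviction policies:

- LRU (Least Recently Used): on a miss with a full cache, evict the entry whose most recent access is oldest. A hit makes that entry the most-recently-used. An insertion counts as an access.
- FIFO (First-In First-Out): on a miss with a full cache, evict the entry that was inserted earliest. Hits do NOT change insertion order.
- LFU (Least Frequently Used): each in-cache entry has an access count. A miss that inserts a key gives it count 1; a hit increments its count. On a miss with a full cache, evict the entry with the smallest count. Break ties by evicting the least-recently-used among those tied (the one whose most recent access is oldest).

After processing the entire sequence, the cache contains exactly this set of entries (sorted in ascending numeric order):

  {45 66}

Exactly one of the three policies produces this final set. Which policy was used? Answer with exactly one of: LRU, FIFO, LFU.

Simulating under each policy and comparing final sets:
  LRU: final set = {66 99} -> differs
  FIFO: final set = {66 99} -> differs
  LFU: final set = {45 66} -> MATCHES target
Only LFU produces the target set.

Answer: LFU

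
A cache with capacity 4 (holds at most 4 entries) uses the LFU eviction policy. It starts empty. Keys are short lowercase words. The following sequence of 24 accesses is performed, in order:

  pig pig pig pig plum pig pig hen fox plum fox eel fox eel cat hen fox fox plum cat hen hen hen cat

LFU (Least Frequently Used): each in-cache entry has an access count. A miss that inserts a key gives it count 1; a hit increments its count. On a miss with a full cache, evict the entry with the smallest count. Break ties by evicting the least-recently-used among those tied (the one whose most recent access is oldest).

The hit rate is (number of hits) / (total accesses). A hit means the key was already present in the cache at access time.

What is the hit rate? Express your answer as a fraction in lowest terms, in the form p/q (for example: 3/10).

LFU simulation (capacity=4):
  1. access pig: MISS. Cache: [pig(c=1)]
  2. access pig: HIT, count now 2. Cache: [pig(c=2)]
  3. access pig: HIT, count now 3. Cache: [pig(c=3)]
  4. access pig: HIT, count now 4. Cache: [pig(c=4)]
  5. access plum: MISS. Cache: [plum(c=1) pig(c=4)]
  6. access pig: HIT, count now 5. Cache: [plum(c=1) pig(c=5)]
  7. access pig: HIT, count now 6. Cache: [plum(c=1) pig(c=6)]
  8. access hen: MISS. Cache: [plum(c=1) hen(c=1) pig(c=6)]
  9. access fox: MISS. Cache: [plum(c=1) hen(c=1) fox(c=1) pig(c=6)]
  10. access plum: HIT, count now 2. Cache: [hen(c=1) fox(c=1) plum(c=2) pig(c=6)]
  11. access fox: HIT, count now 2. Cache: [hen(c=1) plum(c=2) fox(c=2) pig(c=6)]
  12. access eel: MISS, evict hen(c=1). Cache: [eel(c=1) plum(c=2) fox(c=2) pig(c=6)]
  13. access fox: HIT, count now 3. Cache: [eel(c=1) plum(c=2) fox(c=3) pig(c=6)]
  14. access eel: HIT, count now 2. Cache: [plum(c=2) eel(c=2) fox(c=3) pig(c=6)]
  15. access cat: MISS, evict plum(c=2). Cache: [cat(c=1) eel(c=2) fox(c=3) pig(c=6)]
  16. access hen: MISS, evict cat(c=1). Cache: [hen(c=1) eel(c=2) fox(c=3) pig(c=6)]
  17. access fox: HIT, count now 4. Cache: [hen(c=1) eel(c=2) fox(c=4) pig(c=6)]
  18. access fox: HIT, count now 5. Cache: [hen(c=1) eel(c=2) fox(c=5) pig(c=6)]
  19. access plum: MISS, evict hen(c=1). Cache: [plum(c=1) eel(c=2) fox(c=5) pig(c=6)]
  20. access cat: MISS, evict plum(c=1). Cache: [cat(c=1) eel(c=2) fox(c=5) pig(c=6)]
  21. access hen: MISS, evict cat(c=1). Cache: [hen(c=1) eel(c=2) fox(c=5) pig(c=6)]
  22. access hen: HIT, count now 2. Cache: [eel(c=2) hen(c=2) fox(c=5) pig(c=6)]
  23. access hen: HIT, count now 3. Cache: [eel(c=2) hen(c=3) fox(c=5) pig(c=6)]
  24. access cat: MISS, evict eel(c=2). Cache: [cat(c=1) hen(c=3) fox(c=5) pig(c=6)]
Total: 13 hits, 11 misses, 7 evictions

Hit rate = 13/24

Answer: 13/24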